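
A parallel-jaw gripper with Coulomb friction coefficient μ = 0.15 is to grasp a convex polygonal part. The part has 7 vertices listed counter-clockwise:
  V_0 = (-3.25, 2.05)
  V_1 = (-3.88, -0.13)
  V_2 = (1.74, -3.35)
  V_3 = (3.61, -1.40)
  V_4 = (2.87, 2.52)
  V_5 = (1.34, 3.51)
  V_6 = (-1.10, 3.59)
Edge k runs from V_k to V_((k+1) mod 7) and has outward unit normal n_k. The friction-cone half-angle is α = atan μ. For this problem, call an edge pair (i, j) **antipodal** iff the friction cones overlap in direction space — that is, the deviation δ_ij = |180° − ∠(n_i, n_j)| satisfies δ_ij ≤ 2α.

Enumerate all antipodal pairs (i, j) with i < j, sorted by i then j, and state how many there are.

count = 2; pairs: (1,4), (2,6)

α = atan 0.15 = 8.53°;  2α = 17.06°
n_0 = (-0.9607, +0.2776)
n_1 = (-0.4971, -0.8677)
n_2 = (+0.7218, -0.6921)
n_3 = (+0.9826, +0.1855)
n_4 = (+0.5433, +0.8396)
n_5 = (+0.0328, +0.9995)
n_6 = (-0.5823, +0.8130)
  (0,1): δ = 103.69°  ·
  (0,2): δ = 27.68°  ·
  (0,3): δ = 26.81°  ·
  (0,4): δ = 73.21°  ·
  (0,5): δ = 104.24°  ·
  (0,6): δ = 141.73°  ·
  (1,2): δ = 103.99°  ·
  (1,3): δ = 49.50°  ·
  (1,4): δ = 3.09°  ✓
  (1,5): δ = 27.93°  ·
  (1,6): δ = 65.42°  ·
  (2,3): δ = 125.51°  ·
  (2,4): δ = 79.10°  ·
  (2,5): δ = 48.08°  ·
  (2,6): δ = 10.59°  ✓
  (3,4): δ = 133.60°  ·
  (3,5): δ = 102.57°  ·
  (3,6): δ = 65.08°  ·
  (4,5): δ = 148.97°  ·
  (4,6): δ = 111.48°  ·
  (5,6): δ = 142.51°  ·
antipodal pairs: 2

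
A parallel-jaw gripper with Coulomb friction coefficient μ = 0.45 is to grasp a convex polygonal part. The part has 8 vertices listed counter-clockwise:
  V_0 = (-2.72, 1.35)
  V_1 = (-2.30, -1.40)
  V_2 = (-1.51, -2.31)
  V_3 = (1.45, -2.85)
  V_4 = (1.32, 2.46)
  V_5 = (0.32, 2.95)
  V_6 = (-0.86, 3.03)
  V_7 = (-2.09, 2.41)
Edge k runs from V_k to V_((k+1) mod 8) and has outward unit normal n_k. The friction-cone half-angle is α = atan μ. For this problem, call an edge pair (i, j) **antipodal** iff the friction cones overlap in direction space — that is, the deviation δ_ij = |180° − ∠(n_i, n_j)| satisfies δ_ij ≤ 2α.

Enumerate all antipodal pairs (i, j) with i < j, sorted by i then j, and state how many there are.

α = atan 0.45 = 24.23°;  2α = 48.46°
n_0 = (-0.9885, -0.1510)
n_1 = (-0.7551, -0.6556)
n_2 = (-0.1795, -0.9838)
n_3 = (+0.9997, +0.0245)
n_4 = (+0.4400, +0.8980)
n_5 = (+0.0676, +0.9977)
n_6 = (-0.4501, +0.8930)
n_7 = (-0.8596, +0.5109)
  (0,1): δ = 147.72°  ·
  (0,2): δ = 109.02°  ·
  (0,3): δ = 7.28°  ✓
  (0,4): δ = 55.21°  ·
  (0,5): δ = 77.44°  ·
  (0,6): δ = 108.07°  ·
  (0,7): δ = 140.59°  ·
  (1,2): δ = 141.30°  ·
  (1,3): δ = 39.56°  ✓
  (1,4): δ = 22.93°  ✓
  (1,5): δ = 45.16°  ✓
  (1,6): δ = 75.79°  ·
  (1,7): δ = 108.31°  ·
  (2,3): δ = 78.26°  ·
  (2,4): δ = 15.77°  ✓
  (2,5): δ = 6.46°  ✓
  (2,6): δ = 37.09°  ✓
  (2,7): δ = 69.61°  ·
  (3,4): δ = 117.51°  ·
  (3,5): δ = 95.28°  ·
  (3,6): δ = 64.65°  ·
  (3,7): δ = 32.13°  ✓
  (4,5): δ = 157.77°  ·
  (4,6): δ = 127.14°  ·
  (4,7): δ = 94.62°  ·
  (5,6): δ = 149.37°  ·
  (5,7): δ = 116.85°  ·
  (6,7): δ = 147.48°  ·
antipodal pairs: 8

count = 8; pairs: (0,3), (1,3), (1,4), (1,5), (2,4), (2,5), (2,6), (3,7)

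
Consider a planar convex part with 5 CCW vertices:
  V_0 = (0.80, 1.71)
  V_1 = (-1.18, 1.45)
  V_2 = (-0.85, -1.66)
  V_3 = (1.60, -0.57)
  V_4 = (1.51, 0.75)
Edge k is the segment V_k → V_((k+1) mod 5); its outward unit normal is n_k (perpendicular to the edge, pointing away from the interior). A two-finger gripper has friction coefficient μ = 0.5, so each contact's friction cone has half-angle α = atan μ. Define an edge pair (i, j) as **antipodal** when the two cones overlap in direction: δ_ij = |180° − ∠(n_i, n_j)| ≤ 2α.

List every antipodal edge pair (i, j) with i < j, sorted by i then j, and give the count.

count = 3; pairs: (0,2), (1,3), (1,4)

α = atan 0.5 = 26.57°;  2α = 53.13°
n_0 = (-0.1302, +0.9915)
n_1 = (-0.9944, -0.1055)
n_2 = (+0.4065, -0.9137)
n_3 = (+0.9977, +0.0680)
n_4 = (+0.8040, +0.5946)
  (0,1): δ = 91.42°  ·
  (0,2): δ = 16.50°  ✓
  (0,3): δ = 86.42°  ·
  (0,4): δ = 119.01°  ·
  (1,2): δ = 72.07°  ·
  (1,3): δ = 2.16°  ✓
  (1,4): δ = 30.43°  ✓
  (2,3): δ = 110.08°  ·
  (2,4): δ = 77.50°  ·
  (3,4): δ = 147.41°  ·
antipodal pairs: 3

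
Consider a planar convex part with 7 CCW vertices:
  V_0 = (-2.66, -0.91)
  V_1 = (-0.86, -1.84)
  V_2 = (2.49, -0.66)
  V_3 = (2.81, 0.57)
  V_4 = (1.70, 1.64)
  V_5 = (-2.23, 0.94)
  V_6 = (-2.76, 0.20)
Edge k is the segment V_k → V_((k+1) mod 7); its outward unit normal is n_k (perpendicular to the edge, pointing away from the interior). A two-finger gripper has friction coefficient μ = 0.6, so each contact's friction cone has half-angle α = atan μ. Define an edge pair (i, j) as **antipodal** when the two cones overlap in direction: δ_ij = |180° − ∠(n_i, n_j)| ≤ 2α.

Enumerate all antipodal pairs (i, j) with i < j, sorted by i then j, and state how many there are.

count = 7; pairs: (0,3), (0,4), (1,4), (1,5), (2,5), (2,6), (3,6)

α = atan 0.6 = 30.96°;  2α = 61.93°
n_0 = (-0.4590, -0.8884)
n_1 = (+0.3322, -0.9432)
n_2 = (+0.9678, -0.2518)
n_3 = (+0.6940, +0.7200)
n_4 = (-0.1754, +0.9845)
n_5 = (-0.8130, +0.5823)
n_6 = (-0.9960, -0.0897)
  (0,1): δ = 133.27°  ·
  (0,2): δ = 77.26°  ·
  (0,3): δ = 16.62°  ✓
  (0,4): δ = 37.42°  ✓
  (0,5): δ = 81.71°  ·
  (0,6): δ = 122.47°  ·
  (1,2): δ = 123.99°  ·
  (1,3): δ = 63.35°  ·
  (1,4): δ = 9.30°  ✓
  (1,5): δ = 34.98°  ✓
  (1,6): δ = 75.74°  ·
  (2,3): δ = 119.37°  ·
  (2,4): δ = 65.32°  ·
  (2,5): δ = 21.03°  ✓
  (2,6): δ = 19.73°  ✓
  (3,4): δ = 125.95°  ·
  (3,5): δ = 81.66°  ·
  (3,6): δ = 40.90°  ✓
  (4,5): δ = 135.71°  ·
  (4,6): δ = 94.95°  ·
  (5,6): δ = 139.24°  ·
antipodal pairs: 7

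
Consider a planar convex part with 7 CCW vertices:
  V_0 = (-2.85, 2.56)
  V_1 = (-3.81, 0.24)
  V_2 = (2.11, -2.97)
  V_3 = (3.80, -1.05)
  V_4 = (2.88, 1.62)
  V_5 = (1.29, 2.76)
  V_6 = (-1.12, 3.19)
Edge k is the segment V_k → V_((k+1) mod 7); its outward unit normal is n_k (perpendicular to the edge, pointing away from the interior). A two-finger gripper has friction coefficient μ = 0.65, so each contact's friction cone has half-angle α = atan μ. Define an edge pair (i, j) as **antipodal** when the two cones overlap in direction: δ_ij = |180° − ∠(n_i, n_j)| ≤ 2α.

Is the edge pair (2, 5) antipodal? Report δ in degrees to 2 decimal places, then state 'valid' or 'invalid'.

α = atan 0.65 = 33.02°;  2α = 66.05°
edge 2: e_2 = (+1.69, +1.92);  n_2 = (+0.7506, -0.6607)
edge 5: e_5 = (-2.41, +0.43);  n_5 = (+0.1756, +0.9845)
∠(n_2, n_5) = 121.24°
δ = |180° − 121.24°| = 58.76°
58.76° ≤ 2α = 66.05°  →  valid

δ = 58.76°, valid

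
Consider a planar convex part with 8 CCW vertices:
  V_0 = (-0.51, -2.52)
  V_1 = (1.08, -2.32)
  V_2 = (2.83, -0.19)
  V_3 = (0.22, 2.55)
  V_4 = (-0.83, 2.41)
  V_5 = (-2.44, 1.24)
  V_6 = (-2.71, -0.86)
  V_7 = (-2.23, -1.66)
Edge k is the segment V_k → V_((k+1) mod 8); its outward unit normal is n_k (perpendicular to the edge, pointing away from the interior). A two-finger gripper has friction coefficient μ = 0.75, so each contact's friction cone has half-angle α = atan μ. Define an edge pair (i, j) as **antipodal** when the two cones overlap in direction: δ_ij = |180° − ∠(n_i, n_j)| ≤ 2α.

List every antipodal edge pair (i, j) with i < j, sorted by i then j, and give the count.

count = 13; pairs: (0,2), (0,3), (0,4), (1,3), (1,4), (1,5), (1,6), (2,5), (2,6), (2,7), (3,6), (3,7), (4,7)

α = atan 0.75 = 36.87°;  2α = 73.74°
n_0 = (+0.1248, -0.9922)
n_1 = (+0.7727, -0.6348)
n_2 = (+0.7241, +0.6897)
n_3 = (-0.1322, +0.9912)
n_4 = (-0.5879, +0.8090)
n_5 = (-0.9918, +0.1275)
n_6 = (-0.8575, -0.5145)
n_7 = (-0.4472, -0.8944)
  (0,1): δ = 136.58°  ·
  (0,2): δ = 53.56°  ✓
  (0,3): δ = 0.43°  ✓
  (0,4): δ = 28.84°  ✓
  (0,5): δ = 75.50°  ·
  (0,6): δ = 113.79°  ·
  (0,7): δ = 146.27°  ·
  (1,2): δ = 96.99°  ·
  (1,3): δ = 43.00°  ✓
  (1,4): δ = 14.59°  ✓
  (1,5): δ = 32.08°  ✓
  (1,6): δ = 70.37°  ✓
  (1,7): δ = 102.84°  ·
  (2,3): δ = 126.01°  ·
  (2,4): δ = 97.60°  ·
  (2,5): δ = 50.93°  ✓
  (2,6): δ = 12.64°  ✓
  (2,7): δ = 19.83°  ✓
  (3,4): δ = 151.59°  ·
  (3,5): δ = 104.92°  ·
  (3,6): δ = 66.63°  ✓
  (3,7): δ = 34.16°  ✓
  (4,5): δ = 133.33°  ·
  (4,6): δ = 95.04°  ·
  (4,7): δ = 62.57°  ✓
  (5,6): δ = 141.71°  ·
  (5,7): δ = 109.24°  ·
  (6,7): δ = 147.53°  ·
antipodal pairs: 13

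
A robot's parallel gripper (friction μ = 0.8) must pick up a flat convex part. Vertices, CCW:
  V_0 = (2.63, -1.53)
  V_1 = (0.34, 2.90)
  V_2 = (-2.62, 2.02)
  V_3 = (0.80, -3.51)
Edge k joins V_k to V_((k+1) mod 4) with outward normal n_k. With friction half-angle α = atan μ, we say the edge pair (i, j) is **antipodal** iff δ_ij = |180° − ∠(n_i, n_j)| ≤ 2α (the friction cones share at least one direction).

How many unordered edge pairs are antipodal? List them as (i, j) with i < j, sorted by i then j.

α = atan 0.8 = 38.66°;  2α = 77.32°
n_0 = (+0.8883, +0.4592)
n_1 = (-0.2850, +0.9585)
n_2 = (-0.8505, -0.5260)
n_3 = (+0.7344, -0.6787)
  (0,1): δ = 100.78°  ·
  (0,2): δ = 4.40°  ✓
  (0,3): δ = 109.92°  ·
  (1,2): δ = 74.82°  ✓
  (1,3): δ = 30.70°  ✓
  (2,3): δ = 74.48°  ✓
antipodal pairs: 4

count = 4; pairs: (0,2), (1,2), (1,3), (2,3)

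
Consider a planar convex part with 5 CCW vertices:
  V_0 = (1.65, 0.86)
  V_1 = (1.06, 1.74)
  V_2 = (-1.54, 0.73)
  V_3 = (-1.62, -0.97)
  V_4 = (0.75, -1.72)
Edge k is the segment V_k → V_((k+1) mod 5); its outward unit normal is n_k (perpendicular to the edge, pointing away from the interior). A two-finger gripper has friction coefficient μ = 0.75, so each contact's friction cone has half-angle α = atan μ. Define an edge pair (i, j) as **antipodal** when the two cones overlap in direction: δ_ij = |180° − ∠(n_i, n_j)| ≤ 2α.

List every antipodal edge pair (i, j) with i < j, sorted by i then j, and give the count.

α = atan 0.75 = 36.87°;  2α = 73.74°
n_0 = (+0.8306, +0.5569)
n_1 = (-0.3621, +0.9321)
n_2 = (-0.9989, +0.0470)
n_3 = (-0.3017, -0.9534)
n_4 = (+0.9442, -0.3294)
  (0,1): δ = 102.61°  ·
  (0,2): δ = 36.53°  ✓
  (0,3): δ = 38.60°  ✓
  (0,4): δ = 126.93°  ·
  (1,2): δ = 113.92°  ·
  (1,3): δ = 38.79°  ✓
  (1,4): δ = 49.54°  ✓
  (2,3): δ = 104.87°  ·
  (2,4): δ = 16.54°  ✓
  (3,4): δ = 91.67°  ·
antipodal pairs: 5

count = 5; pairs: (0,2), (0,3), (1,3), (1,4), (2,4)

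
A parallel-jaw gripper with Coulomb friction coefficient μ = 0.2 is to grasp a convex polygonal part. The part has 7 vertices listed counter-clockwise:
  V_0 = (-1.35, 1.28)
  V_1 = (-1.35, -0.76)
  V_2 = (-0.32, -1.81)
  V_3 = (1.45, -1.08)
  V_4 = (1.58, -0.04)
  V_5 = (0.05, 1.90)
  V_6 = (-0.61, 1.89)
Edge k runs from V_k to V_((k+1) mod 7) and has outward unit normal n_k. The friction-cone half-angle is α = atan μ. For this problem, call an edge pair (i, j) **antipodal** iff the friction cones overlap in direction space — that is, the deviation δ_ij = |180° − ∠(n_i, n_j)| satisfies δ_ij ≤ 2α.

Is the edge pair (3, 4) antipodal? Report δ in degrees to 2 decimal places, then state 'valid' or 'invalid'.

δ = 134.61°, invalid

α = atan 0.2 = 11.31°;  2α = 22.62°
edge 3: e_3 = (+0.13, +1.04);  n_3 = (+0.9923, -0.1240)
edge 4: e_4 = (-1.53, +1.94);  n_4 = (+0.7852, +0.6193)
∠(n_3, n_4) = 45.39°
δ = |180° − 45.39°| = 134.61°
134.61° > 2α = 22.62°  →  invalid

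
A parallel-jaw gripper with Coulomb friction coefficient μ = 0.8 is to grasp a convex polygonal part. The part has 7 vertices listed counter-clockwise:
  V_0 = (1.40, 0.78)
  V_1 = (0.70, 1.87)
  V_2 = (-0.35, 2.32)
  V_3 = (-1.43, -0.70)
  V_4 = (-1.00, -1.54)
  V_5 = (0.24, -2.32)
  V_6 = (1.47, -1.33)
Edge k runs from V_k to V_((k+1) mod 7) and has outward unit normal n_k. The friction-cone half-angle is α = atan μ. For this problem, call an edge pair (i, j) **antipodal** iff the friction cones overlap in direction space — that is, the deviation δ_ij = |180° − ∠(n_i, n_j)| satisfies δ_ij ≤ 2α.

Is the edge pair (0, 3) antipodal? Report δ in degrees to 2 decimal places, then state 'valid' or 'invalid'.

δ = 5.60°, valid

α = atan 0.8 = 38.66°;  2α = 77.32°
edge 0: e_0 = (-0.70, +1.09);  n_0 = (+0.8414, +0.5404)
edge 3: e_3 = (+0.43, -0.84);  n_3 = (-0.8901, -0.4557)
∠(n_0, n_3) = 174.40°
δ = |180° − 174.40°| = 5.60°
5.60° ≤ 2α = 77.32°  →  valid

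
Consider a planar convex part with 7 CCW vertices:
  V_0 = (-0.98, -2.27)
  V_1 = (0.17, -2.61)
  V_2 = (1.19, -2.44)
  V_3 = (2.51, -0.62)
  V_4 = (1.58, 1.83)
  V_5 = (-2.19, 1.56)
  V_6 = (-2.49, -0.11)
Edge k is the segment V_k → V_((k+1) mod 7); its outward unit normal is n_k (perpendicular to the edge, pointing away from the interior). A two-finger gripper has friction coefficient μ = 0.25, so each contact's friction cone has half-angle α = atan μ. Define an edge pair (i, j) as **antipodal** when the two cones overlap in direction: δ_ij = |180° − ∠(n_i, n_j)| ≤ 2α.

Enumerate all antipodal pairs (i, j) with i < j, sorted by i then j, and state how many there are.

α = atan 0.25 = 14.04°;  2α = 28.07°
n_0 = (-0.2835, -0.9590)
n_1 = (+0.1644, -0.9864)
n_2 = (+0.8095, -0.5871)
n_3 = (+0.9349, +0.3549)
n_4 = (-0.0714, +0.9974)
n_5 = (-0.9842, +0.1768)
n_6 = (-0.8196, -0.5730)
  (0,1): δ = 154.07°  ·
  (0,2): δ = 109.48°  ·
  (0,3): δ = 52.74°  ·
  (0,4): δ = 20.57°  ✓
  (0,5): δ = 96.29°  ·
  (0,6): δ = 141.43°  ·
  (1,2): δ = 135.41°  ·
  (1,3): δ = 78.68°  ·
  (1,4): δ = 5.37°  ✓
  (1,5): δ = 70.35°  ·
  (1,6): δ = 115.49°  ·
  (2,3): δ = 123.26°  ·
  (2,4): δ = 49.95°  ·
  (2,5): δ = 25.77°  ✓
  (2,6): δ = 70.91°  ·
  (3,4): δ = 106.69°  ·
  (3,5): δ = 30.97°  ·
  (3,6): δ = 14.17°  ✓
  (4,5): δ = 104.28°  ·
  (4,6): δ = 59.14°  ·
  (5,6): δ = 134.86°  ·
antipodal pairs: 4

count = 4; pairs: (0,4), (1,4), (2,5), (3,6)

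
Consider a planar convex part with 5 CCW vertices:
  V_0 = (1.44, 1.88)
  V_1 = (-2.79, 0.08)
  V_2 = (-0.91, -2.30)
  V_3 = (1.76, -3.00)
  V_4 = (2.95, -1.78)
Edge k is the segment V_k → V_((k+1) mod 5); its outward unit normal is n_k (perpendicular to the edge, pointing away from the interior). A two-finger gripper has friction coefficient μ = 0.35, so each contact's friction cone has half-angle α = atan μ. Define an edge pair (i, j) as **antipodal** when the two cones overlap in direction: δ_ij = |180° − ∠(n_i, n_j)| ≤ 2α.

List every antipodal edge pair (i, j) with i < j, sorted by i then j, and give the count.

count = 3; pairs: (0,2), (0,3), (1,4)

α = atan 0.35 = 19.29°;  2α = 38.58°
n_0 = (-0.3916, +0.9202)
n_1 = (-0.7847, -0.6199)
n_2 = (-0.2536, -0.9673)
n_3 = (+0.7159, -0.6983)
n_4 = (+0.9244, +0.3814)
  (0,1): δ = 74.75°  ·
  (0,2): δ = 37.74°  ✓
  (0,3): δ = 22.66°  ✓
  (0,4): δ = 89.37°  ·
  (1,2): δ = 143.00°  ·
  (1,3): δ = 82.59°  ·
  (1,4): δ = 15.89°  ✓
  (2,3): δ = 119.60°  ·
  (2,4): δ = 52.89°  ·
  (3,4): δ = 113.29°  ·
antipodal pairs: 3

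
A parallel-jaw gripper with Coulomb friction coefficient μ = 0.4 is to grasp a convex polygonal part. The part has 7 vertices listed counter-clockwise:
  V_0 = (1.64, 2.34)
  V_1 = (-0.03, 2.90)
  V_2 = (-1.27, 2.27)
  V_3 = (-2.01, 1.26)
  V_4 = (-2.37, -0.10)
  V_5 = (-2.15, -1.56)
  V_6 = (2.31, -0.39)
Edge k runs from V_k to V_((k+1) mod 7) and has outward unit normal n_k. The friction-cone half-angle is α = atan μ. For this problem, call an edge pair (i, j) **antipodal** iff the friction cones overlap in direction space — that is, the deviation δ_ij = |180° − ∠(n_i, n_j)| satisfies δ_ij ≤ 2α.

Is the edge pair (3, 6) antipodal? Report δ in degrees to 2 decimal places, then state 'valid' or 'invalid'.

α = atan 0.4 = 21.80°;  2α = 43.60°
edge 3: e_3 = (-0.36, -1.36);  n_3 = (-0.9667, +0.2559)
edge 6: e_6 = (-0.67, +2.73);  n_6 = (+0.9712, +0.2383)
∠(n_3, n_6) = 151.38°
δ = |180° − 151.38°| = 28.62°
28.62° ≤ 2α = 43.60°  →  valid

δ = 28.62°, valid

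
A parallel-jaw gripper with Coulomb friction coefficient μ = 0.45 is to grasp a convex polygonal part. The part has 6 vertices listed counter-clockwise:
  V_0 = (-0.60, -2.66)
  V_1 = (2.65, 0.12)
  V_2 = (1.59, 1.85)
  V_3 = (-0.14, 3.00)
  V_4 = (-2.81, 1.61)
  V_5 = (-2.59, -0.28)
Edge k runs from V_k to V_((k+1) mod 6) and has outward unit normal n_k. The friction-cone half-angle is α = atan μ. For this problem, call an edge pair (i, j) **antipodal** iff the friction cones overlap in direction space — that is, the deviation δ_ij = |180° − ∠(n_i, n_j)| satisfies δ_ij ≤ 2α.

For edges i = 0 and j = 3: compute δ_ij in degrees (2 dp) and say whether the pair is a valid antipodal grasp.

δ = 13.04°, valid

α = atan 0.45 = 24.23°;  2α = 48.46°
edge 0: e_0 = (+3.25, +2.78);  n_0 = (+0.6500, -0.7599)
edge 3: e_3 = (-2.67, -1.39);  n_3 = (-0.4618, +0.8870)
∠(n_0, n_3) = 166.96°
δ = |180° − 166.96°| = 13.04°
13.04° ≤ 2α = 48.46°  →  valid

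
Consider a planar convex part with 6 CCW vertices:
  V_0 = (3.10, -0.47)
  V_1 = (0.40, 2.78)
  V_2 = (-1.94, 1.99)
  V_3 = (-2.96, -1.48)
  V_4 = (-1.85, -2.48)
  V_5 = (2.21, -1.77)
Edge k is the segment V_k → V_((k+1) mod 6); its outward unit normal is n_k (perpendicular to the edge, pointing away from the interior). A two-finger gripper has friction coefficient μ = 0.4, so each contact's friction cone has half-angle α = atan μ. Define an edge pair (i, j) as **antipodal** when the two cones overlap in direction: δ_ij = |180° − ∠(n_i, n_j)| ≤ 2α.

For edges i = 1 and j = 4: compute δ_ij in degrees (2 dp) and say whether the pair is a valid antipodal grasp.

δ = 8.74°, valid

α = atan 0.4 = 21.80°;  2α = 43.60°
edge 1: e_1 = (-2.34, -0.79);  n_1 = (-0.3199, +0.9475)
edge 4: e_4 = (+4.06, +0.71);  n_4 = (+0.1723, -0.9851)
∠(n_1, n_4) = 171.26°
δ = |180° − 171.26°| = 8.74°
8.74° ≤ 2α = 43.60°  →  valid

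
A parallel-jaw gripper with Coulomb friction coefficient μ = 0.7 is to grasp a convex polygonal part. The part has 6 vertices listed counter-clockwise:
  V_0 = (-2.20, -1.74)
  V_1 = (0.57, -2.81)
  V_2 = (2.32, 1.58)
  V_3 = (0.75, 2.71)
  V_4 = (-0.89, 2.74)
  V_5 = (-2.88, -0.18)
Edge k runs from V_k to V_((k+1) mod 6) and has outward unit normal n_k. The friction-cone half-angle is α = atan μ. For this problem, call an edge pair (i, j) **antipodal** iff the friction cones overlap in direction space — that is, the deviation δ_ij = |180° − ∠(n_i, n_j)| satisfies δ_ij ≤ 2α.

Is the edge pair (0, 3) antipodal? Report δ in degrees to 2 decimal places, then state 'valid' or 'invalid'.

α = atan 0.7 = 34.99°;  2α = 69.98°
edge 0: e_0 = (+2.77, -1.07);  n_0 = (-0.3603, -0.9328)
edge 3: e_3 = (-1.64, +0.03);  n_3 = (+0.0183, +0.9998)
∠(n_0, n_3) = 159.93°
δ = |180° − 159.93°| = 20.07°
20.07° ≤ 2α = 69.98°  →  valid

δ = 20.07°, valid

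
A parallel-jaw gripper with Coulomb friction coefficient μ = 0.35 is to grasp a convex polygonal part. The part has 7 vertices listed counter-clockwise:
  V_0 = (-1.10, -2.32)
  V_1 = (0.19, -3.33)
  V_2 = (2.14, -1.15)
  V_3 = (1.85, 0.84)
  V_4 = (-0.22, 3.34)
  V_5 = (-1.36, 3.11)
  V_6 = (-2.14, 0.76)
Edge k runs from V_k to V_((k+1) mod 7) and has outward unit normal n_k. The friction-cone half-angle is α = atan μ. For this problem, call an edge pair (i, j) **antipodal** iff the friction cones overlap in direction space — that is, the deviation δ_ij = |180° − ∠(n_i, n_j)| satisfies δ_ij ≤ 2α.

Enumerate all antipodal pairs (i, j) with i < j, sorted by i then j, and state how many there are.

count = 6; pairs: (0,3), (1,4), (1,5), (2,5), (2,6), (3,6)

α = atan 0.35 = 19.29°;  2α = 38.58°
n_0 = (-0.6165, -0.7874)
n_1 = (+0.7453, -0.6667)
n_2 = (+0.9895, +0.1442)
n_3 = (+0.7702, +0.6378)
n_4 = (-0.1978, +0.9802)
n_5 = (-0.9491, +0.3150)
n_6 = (-0.9474, -0.3199)
  (0,1): δ = 93.75°  ·
  (0,2): δ = 43.65°  ·
  (0,3): δ = 12.32°  ✓
  (0,4): δ = 49.47°  ·
  (0,5): δ = 109.70°  ·
  (0,6): δ = 146.72°  ·
  (1,2): δ = 129.90°  ·
  (1,3): δ = 98.56°  ·
  (1,4): δ = 36.78°  ✓
  (1,5): δ = 23.45°  ✓
  (1,6): δ = 60.47°  ·
  (2,3): δ = 148.67°  ·
  (2,4): δ = 86.88°  ·
  (2,5): δ = 26.65°  ✓
  (2,6): δ = 10.37°  ✓
  (3,4): δ = 118.22°  ·
  (3,5): δ = 57.99°  ·
  (3,6): δ = 20.97°  ✓
  (4,5): δ = 119.77°  ·
  (4,6): δ = 82.75°  ·
  (5,6): δ = 142.98°  ·
antipodal pairs: 6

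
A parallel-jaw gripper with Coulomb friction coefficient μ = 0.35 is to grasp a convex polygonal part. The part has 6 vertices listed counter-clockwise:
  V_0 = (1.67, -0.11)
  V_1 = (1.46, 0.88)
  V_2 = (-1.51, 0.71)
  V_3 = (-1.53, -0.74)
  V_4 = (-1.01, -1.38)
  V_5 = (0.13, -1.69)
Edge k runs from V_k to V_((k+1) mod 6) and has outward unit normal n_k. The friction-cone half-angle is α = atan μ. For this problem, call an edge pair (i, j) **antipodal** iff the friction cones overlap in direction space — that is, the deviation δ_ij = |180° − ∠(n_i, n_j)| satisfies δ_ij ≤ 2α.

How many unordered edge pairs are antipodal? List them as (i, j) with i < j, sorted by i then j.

count = 3; pairs: (0,2), (0,3), (1,4)

α = atan 0.35 = 19.29°;  2α = 38.58°
n_0 = (+0.9782, +0.2075)
n_1 = (-0.0571, +0.9984)
n_2 = (-0.9999, +0.0138)
n_3 = (-0.7761, -0.6306)
n_4 = (-0.2624, -0.9650)
n_5 = (+0.7161, -0.6980)
  (0,1): δ = 98.70°  ·
  (0,2): δ = 12.77°  ✓
  (0,3): δ = 27.12°  ✓
  (0,4): δ = 62.81°  ·
  (0,5): δ = 123.76°  ·
  (1,2): δ = 94.07°  ·
  (1,3): δ = 54.18°  ·
  (1,4): δ = 18.49°  ✓
  (1,5): δ = 42.46°  ·
  (2,3): δ = 140.12°  ·
  (2,4): δ = 104.42°  ·
  (2,5): δ = 43.48°  ·
  (3,4): δ = 144.31°  ·
  (3,5): δ = 83.36°  ·
  (4,5): δ = 119.05°  ·
antipodal pairs: 3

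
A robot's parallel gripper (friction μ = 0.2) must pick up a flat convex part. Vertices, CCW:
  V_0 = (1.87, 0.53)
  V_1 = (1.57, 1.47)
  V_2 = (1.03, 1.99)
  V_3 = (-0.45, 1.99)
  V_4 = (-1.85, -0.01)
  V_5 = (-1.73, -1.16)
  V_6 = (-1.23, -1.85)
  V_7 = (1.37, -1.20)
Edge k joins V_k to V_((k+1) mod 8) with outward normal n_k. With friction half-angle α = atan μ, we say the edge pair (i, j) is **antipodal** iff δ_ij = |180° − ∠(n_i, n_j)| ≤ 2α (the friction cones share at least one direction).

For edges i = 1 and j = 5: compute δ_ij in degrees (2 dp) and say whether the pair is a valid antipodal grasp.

α = atan 0.2 = 11.31°;  2α = 22.62°
edge 1: e_1 = (-0.54, +0.52);  n_1 = (+0.6936, +0.7203)
edge 5: e_5 = (+0.50, -0.69);  n_5 = (-0.8097, -0.5868)
∠(n_1, n_5) = 169.85°
δ = |180° − 169.85°| = 10.15°
10.15° ≤ 2α = 22.62°  →  valid

δ = 10.15°, valid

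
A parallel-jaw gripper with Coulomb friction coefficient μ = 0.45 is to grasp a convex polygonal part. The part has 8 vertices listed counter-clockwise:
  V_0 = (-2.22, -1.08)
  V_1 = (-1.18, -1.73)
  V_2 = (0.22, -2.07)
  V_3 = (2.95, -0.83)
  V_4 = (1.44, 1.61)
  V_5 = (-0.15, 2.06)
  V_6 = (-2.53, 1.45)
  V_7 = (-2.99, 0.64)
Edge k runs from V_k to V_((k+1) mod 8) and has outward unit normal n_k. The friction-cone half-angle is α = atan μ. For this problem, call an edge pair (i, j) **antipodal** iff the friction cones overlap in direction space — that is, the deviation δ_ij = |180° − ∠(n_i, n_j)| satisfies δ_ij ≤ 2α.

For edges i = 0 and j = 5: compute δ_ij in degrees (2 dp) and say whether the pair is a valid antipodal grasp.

δ = 46.38°, valid

α = atan 0.45 = 24.23°;  2α = 48.46°
edge 0: e_0 = (+1.04, -0.65);  n_0 = (-0.5300, -0.8480)
edge 5: e_5 = (-2.38, -0.61);  n_5 = (-0.2483, +0.9687)
∠(n_0, n_5) = 133.62°
δ = |180° − 133.62°| = 46.38°
46.38° ≤ 2α = 48.46°  →  valid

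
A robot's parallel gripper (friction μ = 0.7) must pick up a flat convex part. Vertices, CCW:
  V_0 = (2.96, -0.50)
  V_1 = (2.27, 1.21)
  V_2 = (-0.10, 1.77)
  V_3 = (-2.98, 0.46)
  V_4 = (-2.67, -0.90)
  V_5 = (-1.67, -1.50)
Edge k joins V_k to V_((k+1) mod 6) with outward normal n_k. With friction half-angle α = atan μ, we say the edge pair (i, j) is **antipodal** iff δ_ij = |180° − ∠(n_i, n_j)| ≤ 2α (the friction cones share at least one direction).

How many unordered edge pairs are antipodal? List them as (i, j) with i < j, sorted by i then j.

α = atan 0.7 = 34.99°;  2α = 69.98°
n_0 = (+0.9274, +0.3742)
n_1 = (+0.2300, +0.9732)
n_2 = (-0.4140, +0.9103)
n_3 = (-0.9750, -0.2222)
n_4 = (-0.5145, -0.8575)
n_5 = (+0.2111, -0.9775)
  (0,1): δ = 125.27°  ·
  (0,2): δ = 87.52°  ·
  (0,3): δ = 9.13°  ✓
  (0,4): δ = 37.06°  ✓
  (0,5): δ = 80.21°  ·
  (1,2): δ = 142.25°  ·
  (1,3): δ = 63.86°  ✓
  (1,4): δ = 17.67°  ✓
  (1,5): δ = 25.48°  ✓
  (2,3): δ = 101.62°  ·
  (2,4): δ = 55.42°  ✓
  (2,5): δ = 12.27°  ✓
  (3,4): δ = 133.80°  ·
  (3,5): δ = 90.65°  ·
  (4,5): δ = 136.85°  ·
antipodal pairs: 7

count = 7; pairs: (0,3), (0,4), (1,3), (1,4), (1,5), (2,4), (2,5)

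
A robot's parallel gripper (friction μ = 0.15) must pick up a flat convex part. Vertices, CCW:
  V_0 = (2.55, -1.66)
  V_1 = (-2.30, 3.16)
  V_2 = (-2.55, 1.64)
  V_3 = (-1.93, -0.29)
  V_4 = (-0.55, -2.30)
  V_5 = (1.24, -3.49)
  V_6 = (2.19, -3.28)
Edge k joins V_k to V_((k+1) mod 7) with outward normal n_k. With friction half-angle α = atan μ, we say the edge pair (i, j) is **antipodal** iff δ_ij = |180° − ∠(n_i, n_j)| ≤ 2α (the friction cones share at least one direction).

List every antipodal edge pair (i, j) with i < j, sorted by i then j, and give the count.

count = 3; pairs: (0,3), (0,4), (1,6)

α = atan 0.15 = 8.53°;  2α = 17.06°
n_0 = (+0.7049, +0.7093)
n_1 = (-0.9867, +0.1623)
n_2 = (-0.9521, -0.3058)
n_3 = (-0.8244, -0.5660)
n_4 = (-0.5536, -0.8328)
n_5 = (+0.2158, -0.9764)
n_6 = (+0.9762, -0.2169)
  (0,1): δ = 54.52°  ·
  (0,2): δ = 27.37°  ·
  (0,3): δ = 10.71°  ✓
  (0,4): δ = 11.21°  ✓
  (0,5): δ = 57.29°  ·
  (0,6): δ = 122.29°  ·
  (1,2): δ = 152.85°  ·
  (1,3): δ = 136.19°  ·
  (1,4): δ = 114.28°  ·
  (1,5): δ = 68.20°  ·
  (1,6): δ = 3.19°  ✓
  (2,3): δ = 163.34°  ·
  (2,4): δ = 141.43°  ·
  (2,5): δ = 95.34°  ·
  (2,6): δ = 30.34°  ·
  (3,4): δ = 158.09°  ·
  (3,5): δ = 112.01°  ·
  (3,6): δ = 47.00°  ·
  (4,5): δ = 133.92°  ·
  (4,6): δ = 68.91°  ·
  (5,6): δ = 114.99°  ·
antipodal pairs: 3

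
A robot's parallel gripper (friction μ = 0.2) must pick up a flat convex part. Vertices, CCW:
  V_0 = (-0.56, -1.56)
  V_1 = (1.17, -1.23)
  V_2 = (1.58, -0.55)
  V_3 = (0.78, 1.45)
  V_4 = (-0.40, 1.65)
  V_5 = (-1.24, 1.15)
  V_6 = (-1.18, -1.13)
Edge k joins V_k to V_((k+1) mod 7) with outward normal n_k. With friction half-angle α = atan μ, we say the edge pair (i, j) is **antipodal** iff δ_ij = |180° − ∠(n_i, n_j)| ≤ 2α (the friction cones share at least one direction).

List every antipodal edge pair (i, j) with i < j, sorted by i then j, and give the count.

α = atan 0.2 = 11.31°;  2α = 22.62°
n_0 = (+0.1874, -0.9823)
n_1 = (+0.8564, -0.5163)
n_2 = (+0.9285, +0.3714)
n_3 = (+0.1671, +0.9859)
n_4 = (-0.5115, +0.8593)
n_5 = (-0.9997, -0.0263)
n_6 = (-0.5699, -0.8217)
  (0,1): δ = 131.89°  ·
  (0,2): δ = 79.00°  ·
  (0,3): δ = 20.42°  ✓
  (0,4): δ = 19.96°  ✓
  (0,5): δ = 80.71°  ·
  (0,6): δ = 134.46°  ·
  (1,2): δ = 127.11°  ·
  (1,3): δ = 68.53°  ·
  (1,4): δ = 28.15°  ·
  (1,5): δ = 32.59°  ·
  (1,6): δ = 86.34°  ·
  (2,3): δ = 121.42°  ·
  (2,4): δ = 81.04°  ·
  (2,5): δ = 20.29°  ✓
  (2,6): δ = 33.46°  ·
  (3,4): δ = 139.62°  ·
  (3,5): δ = 78.87°  ·
  (3,6): δ = 25.12°  ·
  (4,5): δ = 119.26°  ·
  (4,6): δ = 65.51°  ·
  (5,6): δ = 126.25°  ·
antipodal pairs: 3

count = 3; pairs: (0,3), (0,4), (2,5)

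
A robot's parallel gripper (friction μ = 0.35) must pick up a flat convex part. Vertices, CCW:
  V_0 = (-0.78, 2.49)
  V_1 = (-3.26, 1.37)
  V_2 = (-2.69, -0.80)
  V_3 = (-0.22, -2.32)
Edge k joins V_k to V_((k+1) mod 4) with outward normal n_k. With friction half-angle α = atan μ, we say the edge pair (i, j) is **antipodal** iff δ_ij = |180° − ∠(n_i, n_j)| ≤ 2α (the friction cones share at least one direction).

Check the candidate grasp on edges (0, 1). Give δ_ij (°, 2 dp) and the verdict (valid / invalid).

δ = 99.59°, invalid

α = atan 0.35 = 19.29°;  2α = 38.58°
edge 0: e_0 = (-2.48, -1.12);  n_0 = (-0.4116, +0.9114)
edge 1: e_1 = (+0.57, -2.17);  n_1 = (-0.9672, -0.2541)
∠(n_0, n_1) = 80.41°
δ = |180° − 80.41°| = 99.59°
99.59° > 2α = 38.58°  →  invalid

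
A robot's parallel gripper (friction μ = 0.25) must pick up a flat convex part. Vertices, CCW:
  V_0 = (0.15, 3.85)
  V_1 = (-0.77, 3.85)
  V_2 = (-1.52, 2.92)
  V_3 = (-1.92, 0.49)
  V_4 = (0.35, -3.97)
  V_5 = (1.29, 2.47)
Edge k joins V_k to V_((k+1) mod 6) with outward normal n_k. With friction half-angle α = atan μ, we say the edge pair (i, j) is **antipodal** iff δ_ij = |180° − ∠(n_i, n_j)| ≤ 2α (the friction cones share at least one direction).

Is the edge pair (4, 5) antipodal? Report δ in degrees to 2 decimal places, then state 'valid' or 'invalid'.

δ = 132.14°, invalid

α = atan 0.25 = 14.04°;  2α = 28.07°
edge 4: e_4 = (+0.94, +6.44);  n_4 = (+0.9895, -0.1444)
edge 5: e_5 = (-1.14, +1.38);  n_5 = (+0.7710, +0.6369)
∠(n_4, n_5) = 47.86°
δ = |180° − 47.86°| = 132.14°
132.14° > 2α = 28.07°  →  invalid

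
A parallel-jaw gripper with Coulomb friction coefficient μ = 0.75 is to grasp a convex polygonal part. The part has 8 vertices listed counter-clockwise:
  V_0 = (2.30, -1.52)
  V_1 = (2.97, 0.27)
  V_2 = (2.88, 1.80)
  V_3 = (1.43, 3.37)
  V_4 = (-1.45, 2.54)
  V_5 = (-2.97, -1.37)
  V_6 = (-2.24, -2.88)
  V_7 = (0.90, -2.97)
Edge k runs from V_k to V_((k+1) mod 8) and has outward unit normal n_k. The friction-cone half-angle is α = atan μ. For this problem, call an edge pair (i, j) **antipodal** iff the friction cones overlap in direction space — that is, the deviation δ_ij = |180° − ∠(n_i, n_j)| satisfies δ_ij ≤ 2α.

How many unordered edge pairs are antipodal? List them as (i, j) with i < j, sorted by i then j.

α = atan 0.75 = 36.87°;  2α = 73.74°
n_0 = (+0.9365, -0.3505)
n_1 = (+0.9983, +0.0587)
n_2 = (+0.7346, +0.6785)
n_3 = (-0.2769, +0.9609)
n_4 = (-0.9320, +0.3623)
n_5 = (-0.9003, -0.4352)
n_6 = (-0.0287, -0.9996)
n_7 = (+0.7194, -0.6946)
  (0,1): δ = 156.11°  ·
  (0,2): δ = 116.75°  ·
  (0,3): δ = 53.40°  ✓
  (0,4): δ = 0.72°  ✓
  (0,5): δ = 46.32°  ✓
  (0,6): δ = 108.88°  ·
  (0,7): δ = 156.53°  ·
  (1,2): δ = 140.64°  ·
  (1,3): δ = 77.29°  ·
  (1,4): δ = 24.61°  ✓
  (1,5): δ = 22.43°  ✓
  (1,6): δ = 84.99°  ·
  (1,7): δ = 132.64°  ·
  (2,3): δ = 116.65°  ·
  (2,4): δ = 63.97°  ✓
  (2,5): δ = 16.92°  ✓
  (2,6): δ = 45.63°  ✓
  (2,7): δ = 93.28°  ·
  (3,4): δ = 127.32°  ·
  (3,5): δ = 80.28°  ·
  (3,6): δ = 17.72°  ✓
  (3,7): δ = 29.93°  ✓
  (4,5): δ = 132.96°  ·
  (4,6): δ = 70.40°  ✓
  (4,7): δ = 22.75°  ✓
  (5,6): δ = 117.44°  ·
  (5,7): δ = 69.80°  ✓
  (6,7): δ = 132.35°  ·
antipodal pairs: 13

count = 13; pairs: (0,3), (0,4), (0,5), (1,4), (1,5), (2,4), (2,5), (2,6), (3,6), (3,7), (4,6), (4,7), (5,7)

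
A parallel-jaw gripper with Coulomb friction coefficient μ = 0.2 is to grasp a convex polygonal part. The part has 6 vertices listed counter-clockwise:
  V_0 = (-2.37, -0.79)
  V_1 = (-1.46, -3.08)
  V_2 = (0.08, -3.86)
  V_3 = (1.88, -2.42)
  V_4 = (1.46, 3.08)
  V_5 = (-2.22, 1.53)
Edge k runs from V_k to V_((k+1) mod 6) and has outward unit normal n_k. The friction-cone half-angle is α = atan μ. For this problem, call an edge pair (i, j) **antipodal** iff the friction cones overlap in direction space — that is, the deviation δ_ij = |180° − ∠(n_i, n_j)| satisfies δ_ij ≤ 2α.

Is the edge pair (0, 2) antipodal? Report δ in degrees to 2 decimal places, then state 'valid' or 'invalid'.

δ = 73.01°, invalid

α = atan 0.2 = 11.31°;  2α = 22.62°
edge 0: e_0 = (+0.91, -2.29);  n_0 = (-0.9293, -0.3693)
edge 2: e_2 = (+1.80, +1.44);  n_2 = (+0.6247, -0.7809)
∠(n_0, n_2) = 106.99°
δ = |180° − 106.99°| = 73.01°
73.01° > 2α = 22.62°  →  invalid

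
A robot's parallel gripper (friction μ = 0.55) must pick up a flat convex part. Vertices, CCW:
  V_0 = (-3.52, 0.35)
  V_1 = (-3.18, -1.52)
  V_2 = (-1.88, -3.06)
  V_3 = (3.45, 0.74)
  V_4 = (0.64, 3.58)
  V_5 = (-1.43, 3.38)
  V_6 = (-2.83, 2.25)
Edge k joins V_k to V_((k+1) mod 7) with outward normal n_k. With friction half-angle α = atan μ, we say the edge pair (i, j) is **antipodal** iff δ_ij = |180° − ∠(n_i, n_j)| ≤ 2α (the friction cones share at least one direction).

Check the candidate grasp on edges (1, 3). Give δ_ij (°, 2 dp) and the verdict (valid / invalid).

δ = 4.53°, valid

α = atan 0.55 = 28.81°;  2α = 57.62°
edge 1: e_1 = (+1.30, -1.54);  n_1 = (-0.7641, -0.6451)
edge 3: e_3 = (-2.81, +2.84);  n_3 = (+0.7109, +0.7033)
∠(n_1, n_3) = 175.47°
δ = |180° − 175.47°| = 4.53°
4.53° ≤ 2α = 57.62°  →  valid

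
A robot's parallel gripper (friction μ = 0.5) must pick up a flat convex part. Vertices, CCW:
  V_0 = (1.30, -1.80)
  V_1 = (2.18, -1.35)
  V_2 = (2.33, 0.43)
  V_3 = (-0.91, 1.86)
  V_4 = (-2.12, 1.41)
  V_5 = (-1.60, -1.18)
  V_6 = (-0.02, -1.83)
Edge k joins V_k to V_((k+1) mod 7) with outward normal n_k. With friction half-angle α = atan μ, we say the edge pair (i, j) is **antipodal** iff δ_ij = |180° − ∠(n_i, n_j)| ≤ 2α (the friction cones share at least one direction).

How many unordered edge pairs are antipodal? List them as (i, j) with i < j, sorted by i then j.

count = 7; pairs: (0,2), (0,3), (1,4), (2,5), (2,6), (3,5), (3,6)

α = atan 0.5 = 26.57°;  2α = 53.13°
n_0 = (+0.4553, -0.8903)
n_1 = (+0.9965, -0.0840)
n_2 = (+0.4038, +0.9149)
n_3 = (-0.3486, +0.9373)
n_4 = (-0.9804, -0.1968)
n_5 = (-0.3805, -0.9248)
n_6 = (+0.0227, -0.9997)
  (0,1): δ = 121.90°  ·
  (0,2): δ = 50.90°  ✓
  (0,3): δ = 6.68°  ✓
  (0,4): δ = 74.27°  ·
  (0,5): δ = 130.55°  ·
  (0,6): δ = 154.22°  ·
  (1,2): δ = 109.00°  ·
  (1,3): δ = 64.78°  ·
  (1,4): δ = 16.17°  ✓
  (1,5): δ = 72.46°  ·
  (1,6): δ = 96.12°  ·
  (2,3): δ = 135.79°  ·
  (2,4): δ = 54.83°  ·
  (2,5): δ = 1.45°  ✓
  (2,6): δ = 25.12°  ✓
  (3,4): δ = 99.05°  ·
  (3,5): δ = 42.76°  ✓
  (3,6): δ = 19.10°  ✓
  (4,5): δ = 123.71°  ·
  (4,6): δ = 100.05°  ·
  (5,6): δ = 156.34°  ·
antipodal pairs: 7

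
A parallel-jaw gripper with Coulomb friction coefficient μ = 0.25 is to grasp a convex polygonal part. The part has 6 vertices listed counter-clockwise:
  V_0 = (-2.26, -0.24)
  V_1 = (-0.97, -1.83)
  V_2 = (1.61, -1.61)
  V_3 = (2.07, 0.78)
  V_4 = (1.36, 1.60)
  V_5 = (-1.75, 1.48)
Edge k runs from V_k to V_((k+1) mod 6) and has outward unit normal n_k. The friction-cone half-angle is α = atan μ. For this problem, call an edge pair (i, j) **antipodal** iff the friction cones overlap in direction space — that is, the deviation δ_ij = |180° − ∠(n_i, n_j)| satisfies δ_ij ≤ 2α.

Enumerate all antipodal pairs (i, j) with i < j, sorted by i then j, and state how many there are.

count = 3; pairs: (0,3), (1,4), (2,5)

α = atan 0.25 = 14.04°;  2α = 28.07°
n_0 = (-0.7766, -0.6300)
n_1 = (+0.0850, -0.9964)
n_2 = (+0.9820, -0.1890)
n_3 = (+0.7560, +0.6546)
n_4 = (-0.0386, +0.9993)
n_5 = (-0.9587, +0.2843)
  (0,1): δ = 124.18°  ·
  (0,2): δ = 49.95°  ·
  (0,3): δ = 1.83°  ✓
  (0,4): δ = 53.16°  ·
  (0,5): δ = 124.43°  ·
  (1,2): δ = 105.77°  ·
  (1,3): δ = 53.99°  ·
  (1,4): δ = 2.66°  ✓
  (1,5): δ = 68.61°  ·
  (2,3): δ = 128.22°  ·
  (2,4): δ = 76.90°  ·
  (2,5): δ = 5.62°  ✓
  (3,4): δ = 128.68°  ·
  (3,5): δ = 57.40°  ·
  (4,5): δ = 108.73°  ·
antipodal pairs: 3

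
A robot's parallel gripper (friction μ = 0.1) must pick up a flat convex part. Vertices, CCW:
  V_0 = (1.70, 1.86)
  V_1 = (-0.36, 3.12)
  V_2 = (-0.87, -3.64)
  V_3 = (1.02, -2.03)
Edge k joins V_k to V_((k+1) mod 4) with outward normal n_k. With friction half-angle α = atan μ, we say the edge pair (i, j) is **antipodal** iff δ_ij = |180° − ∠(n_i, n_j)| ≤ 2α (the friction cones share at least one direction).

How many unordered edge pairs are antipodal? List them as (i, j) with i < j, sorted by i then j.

α = atan 0.1 = 5.71°;  2α = 11.42°
n_0 = (+0.5218, +0.8531)
n_1 = (-0.9972, +0.0752)
n_2 = (+0.6485, -0.7612)
n_3 = (+0.9851, -0.1722)
  (0,1): δ = 62.86°  ·
  (0,2): δ = 71.88°  ·
  (0,3): δ = 111.54°  ·
  (1,2): δ = 45.26°  ·
  (1,3): δ = 5.60°  ✓
  (2,3): δ = 140.34°  ·
antipodal pairs: 1

count = 1; pairs: (1,3)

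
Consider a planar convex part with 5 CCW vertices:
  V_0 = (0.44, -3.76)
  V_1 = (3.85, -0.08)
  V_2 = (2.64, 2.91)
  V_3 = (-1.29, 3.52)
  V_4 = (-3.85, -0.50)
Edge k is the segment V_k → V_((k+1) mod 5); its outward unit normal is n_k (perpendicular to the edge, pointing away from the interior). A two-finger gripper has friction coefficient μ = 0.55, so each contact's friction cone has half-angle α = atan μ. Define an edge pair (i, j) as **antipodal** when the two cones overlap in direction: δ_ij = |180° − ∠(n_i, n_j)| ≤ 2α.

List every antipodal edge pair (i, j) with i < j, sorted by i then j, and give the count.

α = atan 0.55 = 28.81°;  2α = 57.62°
n_0 = (+0.7335, -0.6797)
n_1 = (+0.9270, +0.3751)
n_2 = (+0.1534, +0.9882)
n_3 = (-0.8435, +0.5371)
n_4 = (-0.6050, -0.7962)
  (0,1): δ = 115.15°  ·
  (0,2): δ = 56.00°  ✓
  (0,3): δ = 10.33°  ✓
  (0,4): δ = 95.59°  ·
  (1,2): δ = 120.86°  ·
  (1,3): δ = 54.52°  ✓
  (1,4): δ = 30.74°  ✓
  (2,3): δ = 113.67°  ·
  (2,4): δ = 28.41°  ✓
  (3,4): δ = 94.74°  ·
antipodal pairs: 5

count = 5; pairs: (0,2), (0,3), (1,3), (1,4), (2,4)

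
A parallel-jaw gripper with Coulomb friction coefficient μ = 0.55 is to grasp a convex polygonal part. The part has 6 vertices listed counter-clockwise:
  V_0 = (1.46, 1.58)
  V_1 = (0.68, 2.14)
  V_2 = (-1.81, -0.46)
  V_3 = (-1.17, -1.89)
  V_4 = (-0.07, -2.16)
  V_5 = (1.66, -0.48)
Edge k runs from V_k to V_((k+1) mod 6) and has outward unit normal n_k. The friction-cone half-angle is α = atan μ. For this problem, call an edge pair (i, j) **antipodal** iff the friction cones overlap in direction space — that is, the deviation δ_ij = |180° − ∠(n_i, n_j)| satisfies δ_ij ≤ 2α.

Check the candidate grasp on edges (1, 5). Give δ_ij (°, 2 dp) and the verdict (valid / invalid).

α = atan 0.55 = 28.81°;  2α = 57.62°
edge 1: e_1 = (-2.49, -2.60);  n_1 = (-0.7222, +0.6917)
edge 5: e_5 = (-0.20, +2.06);  n_5 = (+0.9953, +0.0966)
∠(n_1, n_5) = 130.69°
δ = |180° − 130.69°| = 49.31°
49.31° ≤ 2α = 57.62°  →  valid

δ = 49.31°, valid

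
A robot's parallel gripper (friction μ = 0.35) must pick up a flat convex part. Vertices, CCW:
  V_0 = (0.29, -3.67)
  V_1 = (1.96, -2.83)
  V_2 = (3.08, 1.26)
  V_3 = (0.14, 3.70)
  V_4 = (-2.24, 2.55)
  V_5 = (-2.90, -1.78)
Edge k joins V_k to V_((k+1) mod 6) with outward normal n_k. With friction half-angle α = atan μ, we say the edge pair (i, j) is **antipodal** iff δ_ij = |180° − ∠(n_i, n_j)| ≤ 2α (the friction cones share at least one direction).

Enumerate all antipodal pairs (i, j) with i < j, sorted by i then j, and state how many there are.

α = atan 0.35 = 19.29°;  2α = 38.58°
n_0 = (+0.4494, -0.8934)
n_1 = (+0.9645, -0.2641)
n_2 = (+0.6386, +0.7695)
n_3 = (-0.4351, +0.9004)
n_4 = (-0.9886, +0.1507)
n_5 = (-0.5097, -0.8603)
  (0,1): δ = 132.02°  ·
  (0,2): δ = 66.39°  ·
  (0,3): δ = 0.91°  ✓
  (0,4): δ = 54.63°  ·
  (0,5): δ = 122.65°  ·
  (1,2): δ = 114.38°  ·
  (1,3): δ = 48.90°  ·
  (1,4): δ = 6.65°  ✓
  (1,5): δ = 74.67°  ·
  (2,3): δ = 114.52°  ·
  (2,4): δ = 58.98°  ·
  (2,5): δ = 9.04°  ✓
  (3,4): δ = 124.46°  ·
  (3,5): δ = 56.44°  ·
  (4,5): δ = 111.98°  ·
antipodal pairs: 3

count = 3; pairs: (0,3), (1,4), (2,5)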